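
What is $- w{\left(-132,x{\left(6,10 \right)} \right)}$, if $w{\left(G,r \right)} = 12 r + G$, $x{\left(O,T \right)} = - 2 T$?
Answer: $372$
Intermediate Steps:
$w{\left(G,r \right)} = G + 12 r$
$- w{\left(-132,x{\left(6,10 \right)} \right)} = - (-132 + 12 \left(\left(-2\right) 10\right)) = - (-132 + 12 \left(-20\right)) = - (-132 - 240) = \left(-1\right) \left(-372\right) = 372$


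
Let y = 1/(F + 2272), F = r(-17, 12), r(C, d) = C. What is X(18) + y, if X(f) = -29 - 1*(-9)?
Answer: -45099/2255 ≈ -20.000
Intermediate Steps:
F = -17
X(f) = -20 (X(f) = -29 + 9 = -20)
y = 1/2255 (y = 1/(-17 + 2272) = 1/2255 ≈ 0.00044346)
X(18) + y = -20 + 1/2255 = -45099/2255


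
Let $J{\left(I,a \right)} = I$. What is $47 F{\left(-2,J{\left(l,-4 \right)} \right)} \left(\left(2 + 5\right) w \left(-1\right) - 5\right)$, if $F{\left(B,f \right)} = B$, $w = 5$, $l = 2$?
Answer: $3760$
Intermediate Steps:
$47 F{\left(-2,J{\left(l,-4 \right)} \right)} \left(\left(2 + 5\right) w \left(-1\right) - 5\right) = 47 \left(-2\right) \left(\left(2 + 5\right) 5 \left(-1\right) - 5\right) = - 94 \left(7 \cdot 5 \left(-1\right) - 5\right) = - 94 \left(35 \left(-1\right) - 5\right) = - 94 \left(-35 - 5\right) = \left(-94\right) \left(-40\right) = 3760$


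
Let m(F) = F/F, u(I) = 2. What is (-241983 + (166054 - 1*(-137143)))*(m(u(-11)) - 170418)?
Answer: -10431906238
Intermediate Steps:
m(F) = 1
(-241983 + (166054 - 1*(-137143)))*(m(u(-11)) - 170418) = (-241983 + (166054 - 1*(-137143)))*(1 - 170418) = (-241983 + (166054 + 137143))*(-170417) = (-241983 + 303197)*(-170417) = 61214*(-170417) = -10431906238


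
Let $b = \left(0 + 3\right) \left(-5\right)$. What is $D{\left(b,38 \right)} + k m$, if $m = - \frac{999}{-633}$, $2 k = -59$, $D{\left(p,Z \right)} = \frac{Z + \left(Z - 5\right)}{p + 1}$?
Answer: $- \frac{76255}{1477} \approx -51.628$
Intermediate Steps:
$b = -15$ ($b = 3 \left(-5\right) = -15$)
$D{\left(p,Z \right)} = \frac{-5 + 2 Z}{1 + p}$ ($D{\left(p,Z \right)} = \frac{Z + \left(Z - 5\right)}{1 + p} = \frac{Z + \left(-5 + Z\right)}{1 + p} = \frac{-5 + 2 Z}{1 + p}$)
$k = - \frac{59}{2}$ ($k = \frac{1}{2} \left(-59\right) = - \frac{59}{2} \approx -29.5$)
$m = \frac{333}{211}$ ($m = \left(-999\right) \left(- \frac{1}{633}\right) = \frac{333}{211} \approx 1.5782$)
$D{\left(b,38 \right)} + k m = \frac{-5 + 2 \cdot 38}{1 - 15} - \frac{19647}{422} = \frac{-5 + 76}{-14} - \frac{19647}{422} = \left(- \frac{1}{14}\right) 71 - \frac{19647}{422} = - \frac{71}{14} - \frac{19647}{422} = - \frac{76255}{1477}$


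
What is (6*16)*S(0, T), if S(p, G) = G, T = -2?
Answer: -192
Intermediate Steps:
(6*16)*S(0, T) = (6*16)*(-2) = 96*(-2) = -192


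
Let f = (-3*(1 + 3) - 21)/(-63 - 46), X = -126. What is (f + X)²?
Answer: 187717401/11881 ≈ 15800.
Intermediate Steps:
f = 33/109 (f = (-3*4 - 21)/(-109) = (-12 - 21)*(-1/109) = -33*(-1/109) = 33/109 ≈ 0.30275)
(f + X)² = (33/109 - 126)² = (-13701/109)² = 187717401/11881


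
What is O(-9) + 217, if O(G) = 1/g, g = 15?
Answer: 3256/15 ≈ 217.07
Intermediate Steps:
O(G) = 1/15
O(-9) + 217 = 1/15 + 217 = 3256/15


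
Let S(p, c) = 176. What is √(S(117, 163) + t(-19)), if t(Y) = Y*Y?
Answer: √537 ≈ 23.173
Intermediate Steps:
t(Y) = Y²
√(S(117, 163) + t(-19)) = √(176 + (-19)²) = √(176 + 361) = √537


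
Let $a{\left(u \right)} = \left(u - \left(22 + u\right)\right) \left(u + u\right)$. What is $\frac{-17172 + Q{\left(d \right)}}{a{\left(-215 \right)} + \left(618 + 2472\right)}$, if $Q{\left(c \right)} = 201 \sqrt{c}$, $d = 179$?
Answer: $- \frac{8586}{6275} + \frac{201 \sqrt{179}}{12550} \approx -1.154$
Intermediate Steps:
$a{\left(u \right)} = - 44 u$ ($a{\left(u \right)} = - 22 \cdot 2 u = - 44 u$)
$\frac{-17172 + Q{\left(d \right)}}{a{\left(-215 \right)} + \left(618 + 2472\right)} = \frac{-17172 + 201 \sqrt{179}}{\left(-44\right) \left(-215\right) + \left(618 + 2472\right)} = \frac{-17172 + 201 \sqrt{179}}{9460 + 3090} = \frac{-17172 + 201 \sqrt{179}}{12550} = \left(-17172 + 201 \sqrt{179}\right) \frac{1}{12550} = - \frac{8586}{6275} + \frac{201 \sqrt{179}}{12550}$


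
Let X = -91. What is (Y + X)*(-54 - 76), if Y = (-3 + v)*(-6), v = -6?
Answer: 4810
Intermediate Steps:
Y = 54 (Y = (-3 - 6)*(-6) = -9*(-6) = 54)
(Y + X)*(-54 - 76) = (54 - 91)*(-54 - 76) = -37*(-130) = 4810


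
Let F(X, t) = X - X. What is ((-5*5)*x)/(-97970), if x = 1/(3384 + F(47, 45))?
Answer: 5/66306096 ≈ 7.5408e-8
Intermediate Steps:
F(X, t) = 0
x = 1/3384 (x = 1/(3384 + 0) = 1/3384 ≈ 0.00029551)
((-5*5)*x)/(-97970) = (-5*5*(1/3384))/(-97970) = -25*1/3384*(-1/97970) = -25/3384*(-1/97970) = 5/66306096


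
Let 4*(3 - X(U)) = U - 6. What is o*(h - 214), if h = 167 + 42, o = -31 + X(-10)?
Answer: 120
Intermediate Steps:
X(U) = 9/2 - U/4 (X(U) = 3 - (U - 6)/4 = 3 - (-6 + U)/4 = 3 + (3/2 - U/4) = 9/2 - U/4)
o = -24 (o = -31 + (9/2 - 1/4*(-10)) = -31 + (9/2 + 5/2) = -31 + 7 = -24)
h = 209
o*(h - 214) = -24*(209 - 214) = -24*(-5) = 120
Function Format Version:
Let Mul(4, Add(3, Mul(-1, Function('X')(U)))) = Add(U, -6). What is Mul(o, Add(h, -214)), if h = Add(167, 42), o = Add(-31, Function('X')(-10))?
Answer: 120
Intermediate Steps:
Function('X')(U) = Add(Rational(9, 2), Mul(Rational(-1, 4), U)) (Function('X')(U) = Add(3, Mul(Rational(-1, 4), Add(U, -6))) = Add(3, Mul(Rational(-1, 4), Add(-6, U))) = Add(3, Add(Rational(3, 2), Mul(Rational(-1, 4), U))) = Add(Rational(9, 2), Mul(Rational(-1, 4), U)))
o = -24 (o = Add(-31, Add(Rational(9, 2), Mul(Rational(-1, 4), -10))) = Add(-31, Add(Rational(9, 2), Rational(5, 2))) = Add(-31, 7) = -24)
h = 209
Mul(o, Add(h, -214)) = Mul(-24, Add(209, -214)) = Mul(-24, -5) = 120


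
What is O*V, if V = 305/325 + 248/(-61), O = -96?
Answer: 1190304/3965 ≈ 300.20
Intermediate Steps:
V = -12399/3965 (V = 305*(1/325) + 248*(-1/61) = 61/65 - 248/61 = -12399/3965 ≈ -3.1271)
O*V = -96*(-12399/3965) = 1190304/3965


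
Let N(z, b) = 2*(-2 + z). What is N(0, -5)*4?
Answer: -16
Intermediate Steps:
N(z, b) = -4 + 2*z
N(0, -5)*4 = (-4 + 2*0)*4 = (-4 + 0)*4 = -4*4 = -16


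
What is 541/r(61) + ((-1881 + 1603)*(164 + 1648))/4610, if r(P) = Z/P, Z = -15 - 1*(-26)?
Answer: 73296757/25355 ≈ 2890.8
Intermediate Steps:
Z = 11 (Z = -15 + 26 = 11)
r(P) = 11/P
541/r(61) + ((-1881 + 1603)*(164 + 1648))/4610 = 541/((11/61)) + ((-1881 + 1603)*(164 + 1648))/4610 = 541/((11*(1/61))) - 278*1812*(1/4610) = 541/(11/61) - 503736*1/4610 = 541*(61/11) - 251868/2305 = 33001/11 - 251868/2305 = 73296757/25355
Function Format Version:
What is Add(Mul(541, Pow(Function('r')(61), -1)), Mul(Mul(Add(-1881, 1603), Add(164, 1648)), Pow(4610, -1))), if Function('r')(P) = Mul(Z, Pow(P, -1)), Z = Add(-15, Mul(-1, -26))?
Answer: Rational(73296757, 25355) ≈ 2890.8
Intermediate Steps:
Z = 11 (Z = Add(-15, 26) = 11)
Function('r')(P) = Mul(11, Pow(P, -1))
Add(Mul(541, Pow(Function('r')(61), -1)), Mul(Mul(Add(-1881, 1603), Add(164, 1648)), Pow(4610, -1))) = Add(Mul(541, Pow(Mul(11, Pow(61, -1)), -1)), Mul(Mul(Add(-1881, 1603), Add(164, 1648)), Pow(4610, -1))) = Add(Mul(541, Pow(Mul(11, Rational(1, 61)), -1)), Mul(Mul(-278, 1812), Rational(1, 4610))) = Add(Mul(541, Pow(Rational(11, 61), -1)), Mul(-503736, Rational(1, 4610))) = Add(Mul(541, Rational(61, 11)), Rational(-251868, 2305)) = Add(Rational(33001, 11), Rational(-251868, 2305)) = Rational(73296757, 25355)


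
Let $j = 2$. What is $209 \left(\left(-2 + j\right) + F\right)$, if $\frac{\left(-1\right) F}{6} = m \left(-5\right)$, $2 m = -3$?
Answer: $-9405$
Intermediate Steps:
$m = - \frac{3}{2}$ ($m = \frac{1}{2} \left(-3\right) = - \frac{3}{2} \approx -1.5$)
$F = -45$ ($F = - 6 \left(\left(- \frac{3}{2}\right) \left(-5\right)\right) = \left(-6\right) \frac{15}{2} = -45$)
$209 \left(\left(-2 + j\right) + F\right) = 209 \left(\left(-2 + 2\right) - 45\right) = 209 \left(0 - 45\right) = 209 \left(-45\right) = -9405$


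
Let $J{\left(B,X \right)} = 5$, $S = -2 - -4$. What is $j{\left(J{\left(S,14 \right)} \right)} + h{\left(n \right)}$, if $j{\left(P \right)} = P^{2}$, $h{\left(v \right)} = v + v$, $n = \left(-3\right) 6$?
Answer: $-11$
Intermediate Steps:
$S = 2$ ($S = -2 + 4 = 2$)
$n = -18$
$h{\left(v \right)} = 2 v$
$j{\left(J{\left(S,14 \right)} \right)} + h{\left(n \right)} = 5^{2} + 2 \left(-18\right) = 25 - 36 = -11$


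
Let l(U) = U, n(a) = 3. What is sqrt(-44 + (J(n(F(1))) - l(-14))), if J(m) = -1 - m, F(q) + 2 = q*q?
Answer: I*sqrt(34) ≈ 5.8309*I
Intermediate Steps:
F(q) = -2 + q**2 (F(q) = -2 + q*q = -2 + q**2)
sqrt(-44 + (J(n(F(1))) - l(-14))) = sqrt(-44 + ((-1 - 1*3) - 1*(-14))) = sqrt(-44 + ((-1 - 3) + 14)) = sqrt(-44 + (-4 + 14)) = sqrt(-44 + 10) = sqrt(-34) = I*sqrt(34)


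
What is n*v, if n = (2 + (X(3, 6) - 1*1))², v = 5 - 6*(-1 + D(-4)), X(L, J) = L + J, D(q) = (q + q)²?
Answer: -37300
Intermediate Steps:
D(q) = 4*q² (D(q) = (2*q)² = 4*q²)
X(L, J) = J + L
v = -373 (v = 5 - 6*(-1 + 4*(-4)²) = 5 - 6*(-1 + 4*16) = 5 - 6*(-1 + 64) = 5 - 6*63 = 5 - 1*378 = 5 - 378 = -373)
n = 100 (n = (2 + ((6 + 3) - 1*1))² = (2 + (9 - 1))² = (2 + 8)² = 10² = 100)
n*v = 100*(-373) = -37300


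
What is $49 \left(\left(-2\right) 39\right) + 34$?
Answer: $-3788$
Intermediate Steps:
$49 \left(\left(-2\right) 39\right) + 34 = 49 \left(-78\right) + 34 = -3822 + 34 = -3788$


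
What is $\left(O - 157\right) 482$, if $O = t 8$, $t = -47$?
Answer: $-256906$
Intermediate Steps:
$O = -376$ ($O = \left(-47\right) 8 = -376$)
$\left(O - 157\right) 482 = \left(-376 - 157\right) 482 = \left(-533\right) 482 = -256906$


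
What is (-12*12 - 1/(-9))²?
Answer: 1677025/81 ≈ 20704.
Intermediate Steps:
(-12*12 - 1/(-9))² = (-144 - 1*(-⅑))² = (-144 + ⅑)² = (-1295/9)² = 1677025/81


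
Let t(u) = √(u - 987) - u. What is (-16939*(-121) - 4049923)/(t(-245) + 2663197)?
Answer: -1331923421592/1773480822149 + 2000304*I*√77/1773480822149 ≈ -0.75102 + 9.8973e-6*I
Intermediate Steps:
t(u) = √(-987 + u) - u
(-16939*(-121) - 4049923)/(t(-245) + 2663197) = (-16939*(-121) - 4049923)/((√(-987 - 245) - 1*(-245)) + 2663197) = (2049619 - 4049923)/((√(-1232) + 245) + 2663197) = -2000304/((4*I*√77 + 245) + 2663197) = -2000304/((245 + 4*I*√77) + 2663197) = -2000304/(2663442 + 4*I*√77)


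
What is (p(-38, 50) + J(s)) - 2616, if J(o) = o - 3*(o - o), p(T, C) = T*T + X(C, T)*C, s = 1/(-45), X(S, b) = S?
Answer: 59759/45 ≈ 1328.0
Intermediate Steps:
s = -1/45 ≈ -0.022222
p(T, C) = C² + T² (p(T, C) = T*T + C*C = T² + C² = C² + T²)
J(o) = o (J(o) = o - 3*0 = o + 0 = o)
(p(-38, 50) + J(s)) - 2616 = ((50² + (-38)²) - 1/45) - 2616 = ((2500 + 1444) - 1/45) - 2616 = (3944 - 1/45) - 2616 = 177479/45 - 2616 = 59759/45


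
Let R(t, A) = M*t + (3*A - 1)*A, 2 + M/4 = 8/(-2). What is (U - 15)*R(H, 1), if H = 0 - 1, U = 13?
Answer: -52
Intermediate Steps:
H = -1
M = -24 (M = -8 + 4*(8/(-2)) = -8 + 4*(8*(-1/2)) = -8 + 4*(-4) = -8 - 16 = -24)
R(t, A) = -24*t + A*(-1 + 3*A) (R(t, A) = -24*t + (3*A - 1)*A = -24*t + (-1 + 3*A)*A = -24*t + A*(-1 + 3*A))
(U - 15)*R(H, 1) = (13 - 15)*(-1*1 - 24*(-1) + 3*1**2) = -2*(-1 + 24 + 3*1) = -2*(-1 + 24 + 3) = -2*26 = -52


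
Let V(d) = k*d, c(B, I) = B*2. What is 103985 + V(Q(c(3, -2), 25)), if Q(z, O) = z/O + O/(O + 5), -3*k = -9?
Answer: 5199411/50 ≈ 1.0399e+5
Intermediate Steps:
c(B, I) = 2*B
k = 3 (k = -⅓*(-9) = 3)
Q(z, O) = O/(5 + O) + z/O (Q(z, O) = z/O + O/(5 + O) = O/(5 + O) + z/O)
V(d) = 3*d
103985 + V(Q(c(3, -2), 25)) = 103985 + 3*((25² + 5*(2*3) + 25*(2*3))/(25*(5 + 25))) = 103985 + 3*((1/25)*(625 + 5*6 + 25*6)/30) = 103985 + 3*((1/25)*(1/30)*(625 + 30 + 150)) = 103985 + 3*((1/25)*(1/30)*805) = 103985 + 3*(161/150) = 103985 + 161/50 = 5199411/50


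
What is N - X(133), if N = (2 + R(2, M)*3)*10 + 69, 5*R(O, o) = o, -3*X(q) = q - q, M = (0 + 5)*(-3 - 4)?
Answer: -121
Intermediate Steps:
M = -35 (M = 5*(-7) = -35)
X(q) = 0 (X(q) = -(q - q)/3 = -1/3*0 = 0)
R(O, o) = o/5
N = -121 (N = (2 + ((1/5)*(-35))*3)*10 + 69 = (2 - 7*3)*10 + 69 = (2 - 21)*10 + 69 = -19*10 + 69 = -190 + 69 = -121)
N - X(133) = -121 - 1*0 = -121 + 0 = -121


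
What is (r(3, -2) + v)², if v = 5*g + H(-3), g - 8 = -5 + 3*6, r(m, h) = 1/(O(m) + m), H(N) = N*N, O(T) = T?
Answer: 469225/36 ≈ 13034.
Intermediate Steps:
H(N) = N²
r(m, h) = 1/(2*m) (r(m, h) = 1/(m + m) = 1/(2*m))
g = 21 (g = 8 + (-5 + 3*6) = 8 + (-5 + 18) = 8 + 13 = 21)
v = 114 (v = 5*21 + (-3)² = 105 + 9 = 114)
(r(3, -2) + v)² = ((½)/3 + 114)² = ((½)*(⅓) + 114)² = (⅙ + 114)² = (685/6)² = 469225/36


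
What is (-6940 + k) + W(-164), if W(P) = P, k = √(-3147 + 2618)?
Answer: -7104 + 23*I ≈ -7104.0 + 23.0*I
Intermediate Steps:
k = 23*I (k = √(-529) = 23*I ≈ 23.0*I)
(-6940 + k) + W(-164) = (-6940 + 23*I) - 164 = -7104 + 23*I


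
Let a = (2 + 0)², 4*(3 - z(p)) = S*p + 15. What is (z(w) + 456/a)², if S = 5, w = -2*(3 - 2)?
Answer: 214369/16 ≈ 13398.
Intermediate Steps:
w = -2 (w = -2*1 = -2)
z(p) = -¾ - 5*p/4 (z(p) = 3 - (5*p + 15)/4 = 3 - (15 + 5*p)/4 = 3 + (-15/4 - 5*p/4) = -¾ - 5*p/4)
a = 4 (a = 2² = 4)
(z(w) + 456/a)² = ((-¾ - 5/4*(-2)) + 456/4)² = ((-¾ + 5/2) + 456*(¼))² = (7/4 + 114)² = (463/4)² = 214369/16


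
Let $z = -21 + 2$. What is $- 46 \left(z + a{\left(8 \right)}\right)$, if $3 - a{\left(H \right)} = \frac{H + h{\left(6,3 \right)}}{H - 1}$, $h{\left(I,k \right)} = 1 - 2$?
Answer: $782$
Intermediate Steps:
$h{\left(I,k \right)} = -1$
$z = -19$
$a{\left(H \right)} = 2$ ($a{\left(H \right)} = 3 - \frac{H - 1}{H - 1} = 3 - \frac{-1 + H}{-1 + H} = 3 - 1 = 2$)
$- 46 \left(z + a{\left(8 \right)}\right) = - 46 \left(-19 + 2\right) = \left(-46\right) \left(-17\right) = 782$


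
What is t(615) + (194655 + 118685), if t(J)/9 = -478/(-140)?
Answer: 21935951/70 ≈ 3.1337e+5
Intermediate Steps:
t(J) = 2151/70 (t(J) = 9*(-478/(-140)) = 9*(-478*(-1/140)) = 9*(239/70) = 2151/70)
t(615) + (194655 + 118685) = 2151/70 + (194655 + 118685) = 2151/70 + 313340 = 21935951/70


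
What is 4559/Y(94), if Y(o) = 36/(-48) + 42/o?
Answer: -857092/57 ≈ -15037.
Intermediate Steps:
Y(o) = -3/4 + 42/o (Y(o) = 36*(-1/48) + 42/o = -3/4 + 42/o)
4559/Y(94) = 4559/(-3/4 + 42/94) = 4559/(-3/4 + 42*(1/94)) = 4559/(-3/4 + 21/47) = 4559/(-57/188) = 4559*(-188/57) = -857092/57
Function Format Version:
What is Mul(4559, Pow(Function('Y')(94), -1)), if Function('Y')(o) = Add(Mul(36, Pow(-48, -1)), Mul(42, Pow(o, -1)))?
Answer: Rational(-857092, 57) ≈ -15037.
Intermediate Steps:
Function('Y')(o) = Add(Rational(-3, 4), Mul(42, Pow(o, -1))) (Function('Y')(o) = Add(Mul(36, Rational(-1, 48)), Mul(42, Pow(o, -1))) = Add(Rational(-3, 4), Mul(42, Pow(o, -1))))
Mul(4559, Pow(Function('Y')(94), -1)) = Mul(4559, Pow(Add(Rational(-3, 4), Mul(42, Pow(94, -1))), -1)) = Mul(4559, Pow(Add(Rational(-3, 4), Mul(42, Rational(1, 94))), -1)) = Mul(4559, Pow(Add(Rational(-3, 4), Rational(21, 47)), -1)) = Mul(4559, Pow(Rational(-57, 188), -1)) = Mul(4559, Rational(-188, 57)) = Rational(-857092, 57)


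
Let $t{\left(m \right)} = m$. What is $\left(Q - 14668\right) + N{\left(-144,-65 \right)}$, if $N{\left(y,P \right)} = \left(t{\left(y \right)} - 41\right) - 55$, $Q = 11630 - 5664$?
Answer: $-8942$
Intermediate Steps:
$Q = 5966$
$N{\left(y,P \right)} = -96 + y$ ($N{\left(y,P \right)} = \left(y - 41\right) - 55 = \left(-41 + y\right) - 55 = -96 + y$)
$\left(Q - 14668\right) + N{\left(-144,-65 \right)} = \left(5966 - 14668\right) - 240 = -8702 - 240 = -8942$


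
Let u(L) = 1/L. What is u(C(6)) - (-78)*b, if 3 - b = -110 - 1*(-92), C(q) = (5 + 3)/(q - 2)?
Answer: 3277/2 ≈ 1638.5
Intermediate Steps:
C(q) = 8/(-2 + q)
b = 21 (b = 3 - (-110 - 1*(-92)) = 3 - (-110 + 92) = 3 - 1*(-18) = 3 + 18 = 21)
u(C(6)) - (-78)*b = 1/(8/(-2 + 6)) - (-78)*21 = 1/(8/4) - 1*(-1638) = 1/(8*(¼)) + 1638 = 1/2 + 1638 = ½ + 1638 = 3277/2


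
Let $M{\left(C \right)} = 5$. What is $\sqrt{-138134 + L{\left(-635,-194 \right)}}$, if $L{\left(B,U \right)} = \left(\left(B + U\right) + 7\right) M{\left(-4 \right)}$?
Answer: $2 i \sqrt{35561} \approx 377.15 i$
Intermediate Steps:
$L{\left(B,U \right)} = 35 + 5 B + 5 U$ ($L{\left(B,U \right)} = \left(\left(B + U\right) + 7\right) 5 = \left(7 + B + U\right) 5 = 35 + 5 B + 5 U$)
$\sqrt{-138134 + L{\left(-635,-194 \right)}} = \sqrt{-138134 + \left(35 + 5 \left(-635\right) + 5 \left(-194\right)\right)} = \sqrt{-138134 - 4110} = \sqrt{-142244} = 2 i \sqrt{35561}$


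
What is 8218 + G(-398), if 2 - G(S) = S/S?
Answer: 8219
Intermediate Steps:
G(S) = 1 (G(S) = 2 - S/S = 2 - 1*1 = 2 - 1 = 1)
8218 + G(-398) = 8218 + 1 = 8219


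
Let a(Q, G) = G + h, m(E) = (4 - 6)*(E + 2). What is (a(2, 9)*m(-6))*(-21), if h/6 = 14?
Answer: -15624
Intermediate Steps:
h = 84 (h = 6*14 = 84)
m(E) = -4 - 2*E (m(E) = -2*(2 + E) = -4 - 2*E)
a(Q, G) = 84 + G (a(Q, G) = G + 84 = 84 + G)
(a(2, 9)*m(-6))*(-21) = ((84 + 9)*(-4 - 2*(-6)))*(-21) = (93*(-4 + 12))*(-21) = (93*8)*(-21) = 744*(-21) = -15624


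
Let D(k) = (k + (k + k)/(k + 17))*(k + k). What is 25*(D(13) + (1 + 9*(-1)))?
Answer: 26440/3 ≈ 8813.3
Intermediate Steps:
D(k) = 2*k*(k + 2*k/(17 + k)) (D(k) = (k + (2*k)/(17 + k))*(2*k) = (k + 2*k/(17 + k))*(2*k) = 2*k*(k + 2*k/(17 + k)))
25*(D(13) + (1 + 9*(-1))) = 25*(2*13²*(19 + 13)/(17 + 13) + (1 + 9*(-1))) = 25*(2*169*32/30 + (1 - 9)) = 25*(2*169*(1/30)*32 - 8) = 25*(5408/15 - 8) = 25*(5288/15) = 26440/3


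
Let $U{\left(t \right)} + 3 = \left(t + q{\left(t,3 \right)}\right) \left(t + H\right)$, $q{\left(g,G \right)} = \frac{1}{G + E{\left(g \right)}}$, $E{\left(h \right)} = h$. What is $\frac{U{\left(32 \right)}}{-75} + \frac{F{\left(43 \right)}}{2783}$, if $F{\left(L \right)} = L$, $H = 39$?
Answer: $- \frac{221096663}{7305375} \approx -30.265$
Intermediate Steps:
$q{\left(g,G \right)} = \frac{1}{G + g}$
$U{\left(t \right)} = -3 + \left(39 + t\right) \left(t + \frac{1}{3 + t}\right)$ ($U{\left(t \right)} = -3 + \left(t + \frac{1}{3 + t}\right) \left(t + 39\right) = -3 + \left(t + \frac{1}{3 + t}\right) \left(39 + t\right) = -3 + \left(39 + t\right) \left(t + \frac{1}{3 + t}\right)$)
$\frac{U{\left(32 \right)}}{-75} + \frac{F{\left(43 \right)}}{2783} = \frac{\frac{1}{3 + 32} \left(30 + 32^{3} + 42 \cdot 32^{2} + 115 \cdot 32\right)}{-75} + \frac{43}{2783} = \frac{30 + 32768 + 42 \cdot 1024 + 3680}{35} \left(- \frac{1}{75}\right) + 43 \cdot \frac{1}{2783} = \frac{30 + 32768 + 43008 + 3680}{35} \left(- \frac{1}{75}\right) + \frac{43}{2783} = \frac{1}{35} \cdot 79486 \left(- \frac{1}{75}\right) + \frac{43}{2783} = \frac{79486}{35} \left(- \frac{1}{75}\right) + \frac{43}{2783} = - \frac{79486}{2625} + \frac{43}{2783} = - \frac{221096663}{7305375}$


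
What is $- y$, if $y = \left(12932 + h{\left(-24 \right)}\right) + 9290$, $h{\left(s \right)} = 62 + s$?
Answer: $-22260$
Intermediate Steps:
$y = 22260$ ($y = \left(12932 + \left(62 - 24\right)\right) + 9290 = \left(12932 + 38\right) + 9290 = 12970 + 9290 = 22260$)
$- y = \left(-1\right) 22260 = -22260$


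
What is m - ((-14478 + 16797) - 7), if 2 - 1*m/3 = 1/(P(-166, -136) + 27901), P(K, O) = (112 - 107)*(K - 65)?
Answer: -61676279/26746 ≈ -2306.0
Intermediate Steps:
P(K, O) = -325 + 5*K (P(K, O) = 5*(-65 + K) = -325 + 5*K)
m = 160473/26746 (m = 6 - 3/((-325 + 5*(-166)) + 27901) = 6 - 3/((-325 - 830) + 27901) = 6 - 3/(-1155 + 27901) = 6 - 3/26746 = 160473/26746 ≈ 5.9999)
m - ((-14478 + 16797) - 7) = 160473/26746 - ((-14478 + 16797) - 7) = 160473/26746 - (2319 - 7) = 160473/26746 - 1*2312 = 160473/26746 - 2312 = -61676279/26746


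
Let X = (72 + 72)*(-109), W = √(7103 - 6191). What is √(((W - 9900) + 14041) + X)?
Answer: √(-11555 + 4*√57) ≈ 107.35*I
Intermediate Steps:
W = 4*√57 (W = √912 = 4*√57 ≈ 30.199)
X = -15696 (X = 144*(-109) = -15696)
√(((W - 9900) + 14041) + X) = √(((4*√57 - 9900) + 14041) - 15696) = √(((-9900 + 4*√57) + 14041) - 15696) = √((4141 + 4*√57) - 15696) = √(-11555 + 4*√57)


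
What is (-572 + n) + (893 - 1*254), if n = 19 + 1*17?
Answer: 103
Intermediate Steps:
n = 36 (n = 19 + 17 = 36)
(-572 + n) + (893 - 1*254) = (-572 + 36) + (893 - 1*254) = -536 + (893 - 254) = -536 + 639 = 103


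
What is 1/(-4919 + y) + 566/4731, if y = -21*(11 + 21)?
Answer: 3159775/26451021 ≈ 0.11946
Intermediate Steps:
y = -672 (y = -21*32 = -672)
1/(-4919 + y) + 566/4731 = 1/(-4919 - 672) + 566/4731 = 1/(-5591) + 566*(1/4731) = -1/5591 + 566/4731 = 3159775/26451021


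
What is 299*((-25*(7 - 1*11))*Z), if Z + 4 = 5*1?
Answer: 29900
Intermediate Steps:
Z = 1 (Z = -4 + 5*1 = -4 + 5 = 1)
299*((-25*(7 - 1*11))*Z) = 299*(-25*(7 - 1*11)*1) = 299*(-25*(7 - 11)*1) = 299*(-25*(-4)*1) = 299*(100*1) = 299*100 = 29900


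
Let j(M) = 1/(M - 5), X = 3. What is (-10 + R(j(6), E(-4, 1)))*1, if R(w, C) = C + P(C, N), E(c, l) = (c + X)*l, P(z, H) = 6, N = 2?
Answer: -5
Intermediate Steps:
E(c, l) = l*(3 + c) (E(c, l) = (c + 3)*l = (3 + c)*l = l*(3 + c))
j(M) = 1/(-5 + M)
R(w, C) = 6 + C (R(w, C) = C + 6 = 6 + C)
(-10 + R(j(6), E(-4, 1)))*1 = (-10 + (6 + 1*(3 - 4)))*1 = (-10 + (6 + 1*(-1)))*1 = (-10 + (6 - 1))*1 = (-10 + 5)*1 = -5*1 = -5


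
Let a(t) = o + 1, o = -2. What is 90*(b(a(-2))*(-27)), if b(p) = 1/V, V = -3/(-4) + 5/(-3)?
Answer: 29160/11 ≈ 2650.9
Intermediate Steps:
a(t) = -1 (a(t) = -2 + 1 = -1)
V = -11/12 (V = -3*(-1/4) + 5*(-1/3) = 3/4 - 5/3 = -11/12 ≈ -0.91667)
b(p) = -12/11 (b(p) = 1/(-11/12) = -12/11)
90*(b(a(-2))*(-27)) = 90*(-12/11*(-27)) = 90*(324/11) = 29160/11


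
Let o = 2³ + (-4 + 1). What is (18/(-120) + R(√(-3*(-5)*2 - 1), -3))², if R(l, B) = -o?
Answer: 10609/400 ≈ 26.522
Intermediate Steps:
o = 5 (o = 8 - 3 = 5)
R(l, B) = -5 (R(l, B) = -1*5 = -5)
(18/(-120) + R(√(-3*(-5)*2 - 1), -3))² = (18/(-120) - 5)² = (18*(-1/120) - 5)² = (-3/20 - 5)² = (-103/20)² = 10609/400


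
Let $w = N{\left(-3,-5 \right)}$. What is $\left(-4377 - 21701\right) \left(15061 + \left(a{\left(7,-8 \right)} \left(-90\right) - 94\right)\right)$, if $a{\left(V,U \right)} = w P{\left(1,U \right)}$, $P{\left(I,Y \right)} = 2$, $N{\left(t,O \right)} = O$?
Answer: $-413779626$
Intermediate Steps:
$w = -5$
$a{\left(V,U \right)} = -10$ ($a{\left(V,U \right)} = \left(-5\right) 2 = -10$)
$\left(-4377 - 21701\right) \left(15061 + \left(a{\left(7,-8 \right)} \left(-90\right) - 94\right)\right) = \left(-4377 - 21701\right) \left(15061 - -806\right) = - 26078 \left(15061 + \left(900 - 94\right)\right) = - 26078 \left(15061 + 806\right) = \left(-26078\right) 15867 = -413779626$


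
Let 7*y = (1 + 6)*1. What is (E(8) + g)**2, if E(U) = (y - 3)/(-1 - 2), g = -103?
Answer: 94249/9 ≈ 10472.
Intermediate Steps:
y = 1 (y = ((1 + 6)*1)/7 = (7*1)/7 = (1/7)*7 = 1)
E(U) = 2/3 (E(U) = (1 - 3)/(-1 - 2) = -2/(-3) = -2*(-1/3) = 2/3)
(E(8) + g)**2 = (2/3 - 103)**2 = (-307/3)**2 = 94249/9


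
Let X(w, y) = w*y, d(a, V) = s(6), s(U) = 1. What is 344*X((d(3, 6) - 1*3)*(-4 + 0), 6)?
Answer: 16512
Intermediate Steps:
d(a, V) = 1
344*X((d(3, 6) - 1*3)*(-4 + 0), 6) = 344*(((1 - 1*3)*(-4 + 0))*6) = 344*(((1 - 3)*(-4))*6) = 344*(-2*(-4)*6) = 344*(8*6) = 344*48 = 16512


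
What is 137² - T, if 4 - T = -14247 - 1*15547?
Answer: -11029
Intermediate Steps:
T = 29798 (T = 4 - (-14247 - 1*15547) = 4 - (-14247 - 15547) = 4 - 1*(-29794) = 4 + 29794 = 29798)
137² - T = 137² - 1*29798 = 18769 - 29798 = -11029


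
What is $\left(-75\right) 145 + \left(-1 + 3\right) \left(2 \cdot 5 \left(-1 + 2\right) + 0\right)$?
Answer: $-10855$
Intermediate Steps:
$\left(-75\right) 145 + \left(-1 + 3\right) \left(2 \cdot 5 \left(-1 + 2\right) + 0\right) = -10875 + 2 \left(2 \cdot 5 \cdot 1 + 0\right) = -10875 + 2 \left(2 \cdot 5 + 0\right) = -10875 + 2 \left(10 + 0\right) = -10875 + 2 \cdot 10 = -10875 + 20 = -10855$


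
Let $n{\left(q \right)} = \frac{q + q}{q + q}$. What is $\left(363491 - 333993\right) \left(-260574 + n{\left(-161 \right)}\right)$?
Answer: $-7686382354$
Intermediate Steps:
$n{\left(q \right)} = 1$ ($n{\left(q \right)} = \frac{2 q}{2 q} = 2 q \frac{1}{2 q} = 1$)
$\left(363491 - 333993\right) \left(-260574 + n{\left(-161 \right)}\right) = \left(363491 - 333993\right) \left(-260574 + 1\right) = 29498 \left(-260573\right) = -7686382354$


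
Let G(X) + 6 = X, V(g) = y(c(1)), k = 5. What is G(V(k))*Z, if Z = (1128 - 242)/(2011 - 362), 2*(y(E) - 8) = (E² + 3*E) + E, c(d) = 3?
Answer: 11075/1649 ≈ 6.7162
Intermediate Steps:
y(E) = 8 + E²/2 + 2*E (y(E) = 8 + ((E² + 3*E) + E)/2 = 8 + (E² + 4*E)/2 = 8 + (E²/2 + 2*E) = 8 + E²/2 + 2*E)
V(g) = 37/2 (V(g) = 8 + (½)*3² + 2*3 = 8 + (½)*9 + 6 = 8 + 9/2 + 6 = 37/2)
Z = 886/1649 ≈ 0.53730
G(X) = -6 + X
G(V(k))*Z = (-6 + 37/2)*(886/1649) = (25/2)*(886/1649) = 11075/1649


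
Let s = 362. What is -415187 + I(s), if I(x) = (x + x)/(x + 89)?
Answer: -187248613/451 ≈ -4.1519e+5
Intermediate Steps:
I(x) = 2*x/(89 + x) (I(x) = (2*x)/(89 + x) = 2*x/(89 + x))
-415187 + I(s) = -415187 + 2*362/(89 + 362) = -415187 + 2*362/451 = -415187 + 2*362*(1/451) = -415187 + 724/451 = -187248613/451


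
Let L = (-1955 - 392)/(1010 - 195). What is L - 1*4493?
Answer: -3664142/815 ≈ -4495.9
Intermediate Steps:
L = -2347/815 ≈ -2.8798
L - 1*4493 = -2347/815 - 1*4493 = -2347/815 - 4493 = -3664142/815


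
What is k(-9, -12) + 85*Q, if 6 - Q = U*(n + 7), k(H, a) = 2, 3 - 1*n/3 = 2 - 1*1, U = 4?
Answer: -3908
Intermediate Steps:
n = 6 (n = 9 - 3*(2 - 1*1) = 9 - 3*(2 - 1) = 9 - 3*1 = 9 - 3 = 6)
Q = -46 (Q = 6 - 4*(6 + 7) = 6 - 4*13 = 6 - 1*52 = 6 - 52 = -46)
k(-9, -12) + 85*Q = 2 + 85*(-46) = 2 - 3910 = -3908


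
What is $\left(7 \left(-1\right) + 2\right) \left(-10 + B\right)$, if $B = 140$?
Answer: $-650$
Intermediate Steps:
$\left(7 \left(-1\right) + 2\right) \left(-10 + B\right) = \left(7 \left(-1\right) + 2\right) \left(-10 + 140\right) = \left(-7 + 2\right) 130 = \left(-5\right) 130 = -650$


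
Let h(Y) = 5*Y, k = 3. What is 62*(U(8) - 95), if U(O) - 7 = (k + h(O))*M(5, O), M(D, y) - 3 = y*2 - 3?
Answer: 37200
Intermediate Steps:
M(D, y) = 2*y (M(D, y) = 3 + (y*2 - 3) = 3 + (2*y - 3) = 3 + (-3 + 2*y) = 2*y)
U(O) = 7 + 2*O*(3 + 5*O) (U(O) = 7 + (3 + 5*O)*(2*O) = 7 + 2*O*(3 + 5*O))
62*(U(8) - 95) = 62*((7 + 6*8 + 10*8**2) - 95) = 62*((7 + 48 + 10*64) - 95) = 62*((7 + 48 + 640) - 95) = 62*(695 - 95) = 62*600 = 37200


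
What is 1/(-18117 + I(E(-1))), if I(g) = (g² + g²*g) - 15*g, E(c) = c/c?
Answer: -1/18130 ≈ -5.5157e-5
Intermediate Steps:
E(c) = 1
I(g) = g² + g³ - 15*g (I(g) = (g² + g³) - 15*g = g² + g³ - 15*g)
1/(-18117 + I(E(-1))) = 1/(-18117 + 1*(-15 + 1 + 1²)) = 1/(-18117 + 1*(-15 + 1 + 1)) = 1/(-18117 + 1*(-13)) = 1/(-18117 - 13) = 1/(-18130) = -1/18130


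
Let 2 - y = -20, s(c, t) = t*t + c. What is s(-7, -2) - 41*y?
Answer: -905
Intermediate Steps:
s(c, t) = c + t² (s(c, t) = t² + c = c + t²)
y = 22 (y = 2 - 1*(-20) = 2 + 20 = 22)
s(-7, -2) - 41*y = (-7 + (-2)²) - 41*22 = (-7 + 4) - 902 = -3 - 902 = -905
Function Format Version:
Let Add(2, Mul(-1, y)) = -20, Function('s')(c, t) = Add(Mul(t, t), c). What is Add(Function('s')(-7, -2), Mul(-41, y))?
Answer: -905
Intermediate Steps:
Function('s')(c, t) = Add(c, Pow(t, 2)) (Function('s')(c, t) = Add(Pow(t, 2), c) = Add(c, Pow(t, 2)))
y = 22 (y = Add(2, Mul(-1, -20)) = Add(2, 20) = 22)
Add(Function('s')(-7, -2), Mul(-41, y)) = Add(Add(-7, Pow(-2, 2)), Mul(-41, 22)) = Add(Add(-7, 4), -902) = Add(-3, -902) = -905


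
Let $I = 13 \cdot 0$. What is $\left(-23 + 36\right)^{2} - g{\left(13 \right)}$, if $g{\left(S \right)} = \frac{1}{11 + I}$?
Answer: $\frac{1858}{11} \approx 168.91$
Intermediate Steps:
$I = 0$
$g{\left(S \right)} = \frac{1}{11}$ ($g{\left(S \right)} = \frac{1}{11 + 0} = \frac{1}{11}$)
$\left(-23 + 36\right)^{2} - g{\left(13 \right)} = \left(-23 + 36\right)^{2} - \frac{1}{11} = 13^{2} - \frac{1}{11} = 169 - \frac{1}{11} = \frac{1858}{11}$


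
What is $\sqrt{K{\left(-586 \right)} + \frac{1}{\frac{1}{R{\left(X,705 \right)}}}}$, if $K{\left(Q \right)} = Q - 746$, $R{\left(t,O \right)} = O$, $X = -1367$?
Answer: $i \sqrt{627} \approx 25.04 i$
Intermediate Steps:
$K{\left(Q \right)} = -746 + Q$ ($K{\left(Q \right)} = Q - 746 = -746 + Q$)
$\sqrt{K{\left(-586 \right)} + \frac{1}{\frac{1}{R{\left(X,705 \right)}}}} = \sqrt{\left(-746 - 586\right) + \frac{1}{\frac{1}{705}}} = \sqrt{-1332 + \frac{1}{\frac{1}{705}}} = \sqrt{-1332 + 705} = \sqrt{-627} = i \sqrt{627}$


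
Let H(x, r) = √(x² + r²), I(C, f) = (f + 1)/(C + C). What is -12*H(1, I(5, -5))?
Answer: -12*√29/5 ≈ -12.924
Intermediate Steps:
I(C, f) = (1 + f)/(2*C) (I(C, f) = (1 + f)/((2*C)) = (1 + f)*(1/(2*C)) = (1 + f)/(2*C))
H(x, r) = √(r² + x²)
-12*H(1, I(5, -5)) = -12*√(((½)*(1 - 5)/5)² + 1²) = -12*√(((½)*(⅕)*(-4))² + 1) = -12*√((-⅖)² + 1) = -12*√(4/25 + 1) = -12*√29/5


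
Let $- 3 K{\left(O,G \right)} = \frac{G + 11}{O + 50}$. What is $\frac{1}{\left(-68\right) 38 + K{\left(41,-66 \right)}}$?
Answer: $- \frac{273}{705377} \approx -0.00038703$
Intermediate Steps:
$K{\left(O,G \right)} = - \frac{11 + G}{3 \left(50 + O\right)}$ ($K{\left(O,G \right)} = - \frac{\left(G + 11\right) \frac{1}{O + 50}}{3} = - \frac{\left(11 + G\right) \frac{1}{50 + O}}{3} = - \frac{\frac{1}{50 + O} \left(11 + G\right)}{3} = - \frac{11 + G}{3 \left(50 + O\right)}$)
$\frac{1}{\left(-68\right) 38 + K{\left(41,-66 \right)}} = \frac{1}{\left(-68\right) 38 + \frac{-11 - -66}{3 \left(50 + 41\right)}} = \frac{1}{-2584 + \frac{-11 + 66}{3 \cdot 91}} = \frac{1}{-2584 + \frac{1}{3} \cdot \frac{1}{91} \cdot 55} = \frac{1}{-2584 + \frac{55}{273}} = \frac{1}{- \frac{705377}{273}} = - \frac{273}{705377}$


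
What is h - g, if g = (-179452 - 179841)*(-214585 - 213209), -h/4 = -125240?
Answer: -153702888682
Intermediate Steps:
h = 500960 (h = -4*(-125240) = 500960)
g = 153703389642 (g = -359293*(-427794) = 153703389642)
h - g = 500960 - 1*153703389642 = 500960 - 153703389642 = -153702888682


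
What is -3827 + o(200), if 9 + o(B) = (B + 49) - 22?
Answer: -3609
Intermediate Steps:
o(B) = 18 + B (o(B) = -9 + ((B + 49) - 22) = -9 + ((49 + B) - 22) = -9 + (27 + B) = 18 + B)
-3827 + o(200) = -3827 + (18 + 200) = -3827 + 218 = -3609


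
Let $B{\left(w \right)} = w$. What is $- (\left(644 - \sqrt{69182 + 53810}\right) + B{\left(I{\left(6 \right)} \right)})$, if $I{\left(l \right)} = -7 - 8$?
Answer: $-629 + 4 \sqrt{7687} \approx -278.3$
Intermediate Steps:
$I{\left(l \right)} = -15$
$- (\left(644 - \sqrt{69182 + 53810}\right) + B{\left(I{\left(6 \right)} \right)}) = - (\left(644 - \sqrt{69182 + 53810}\right) - 15) = - (\left(644 - \sqrt{122992}\right) - 15) = - (\left(644 - 4 \sqrt{7687}\right) - 15) = - (629 - 4 \sqrt{7687}) = -629 + 4 \sqrt{7687}$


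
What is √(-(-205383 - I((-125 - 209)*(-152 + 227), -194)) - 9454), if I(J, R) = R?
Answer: √195735 ≈ 442.42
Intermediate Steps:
√(-(-205383 - I((-125 - 209)*(-152 + 227), -194)) - 9454) = √(-(-205383 - 1*(-194)) - 9454) = √(-(-205383 + 194) - 9454) = √(-1*(-205189) - 9454) = √(205189 - 9454) = √195735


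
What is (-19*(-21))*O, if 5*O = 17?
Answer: 6783/5 ≈ 1356.6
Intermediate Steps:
O = 17/5 (O = (1/5)*17 = 17/5 ≈ 3.4000)
(-19*(-21))*O = -19*(-21)*(17/5) = 399*(17/5) = 6783/5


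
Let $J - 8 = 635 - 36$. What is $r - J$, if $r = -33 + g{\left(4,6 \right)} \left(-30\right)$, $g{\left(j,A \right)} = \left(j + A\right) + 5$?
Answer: $-1090$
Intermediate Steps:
$g{\left(j,A \right)} = 5 + A + j$ ($g{\left(j,A \right)} = \left(A + j\right) + 5 = 5 + A + j$)
$J = 607$ ($J = 8 + \left(635 - 36\right) = 8 + 599 = 607$)
$r = -483$ ($r = -33 + \left(5 + 6 + 4\right) \left(-30\right) = -33 + 15 \left(-30\right) = -33 - 450 = -483$)
$r - J = -483 - 607 = -1090$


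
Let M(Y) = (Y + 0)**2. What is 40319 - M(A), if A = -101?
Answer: 30118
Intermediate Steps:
M(Y) = Y**2
40319 - M(A) = 40319 - 1*(-101)**2 = 40319 - 1*10201 = 40319 - 10201 = 30118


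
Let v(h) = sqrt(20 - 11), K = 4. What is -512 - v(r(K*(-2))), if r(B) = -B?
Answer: -515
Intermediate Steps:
v(h) = 3 (v(h) = sqrt(9) = 3)
-512 - v(r(K*(-2))) = -512 - 1*3 = -512 - 3 = -515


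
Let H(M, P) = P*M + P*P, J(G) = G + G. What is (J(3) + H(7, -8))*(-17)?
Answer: -238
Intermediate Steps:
J(G) = 2*G
H(M, P) = P² + M*P (H(M, P) = M*P + P² = P² + M*P)
(J(3) + H(7, -8))*(-17) = (2*3 - 8*(7 - 8))*(-17) = (6 - 8*(-1))*(-17) = (6 + 8)*(-17) = 14*(-17) = -238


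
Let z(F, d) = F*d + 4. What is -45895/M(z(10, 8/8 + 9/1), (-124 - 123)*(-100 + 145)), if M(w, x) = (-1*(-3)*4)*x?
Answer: 9179/26676 ≈ 0.34409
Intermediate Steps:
z(F, d) = 4 + F*d
M(w, x) = 12*x (M(w, x) = (3*4)*x = 12*x)
-45895/M(z(10, 8/8 + 9/1), (-124 - 123)*(-100 + 145)) = -45895*1/(12*(-124 - 123)*(-100 + 145)) = -45895/(12*(-247*45)) = -45895/(12*(-11115)) = -45895/(-133380) = -45895*(-1/133380) = 9179/26676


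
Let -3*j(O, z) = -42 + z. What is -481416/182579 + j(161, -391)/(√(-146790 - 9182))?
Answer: -481416/182579 - 433*I*√38993/233958 ≈ -2.6368 - 0.36546*I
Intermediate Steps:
j(O, z) = 14 - z/3 (j(O, z) = -(-42 + z)/3 = 14 - z/3)
-481416/182579 + j(161, -391)/(√(-146790 - 9182)) = -481416/182579 + (14 - ⅓*(-391))/(√(-146790 - 9182)) = -481416*1/182579 + (14 + 391/3)/(√(-155972)) = -481416/182579 + 433/(3*((2*I*√38993))) = -481416/182579 + 433*(-I*√38993/77986)/3 = -481416/182579 - 433*I*√38993/233958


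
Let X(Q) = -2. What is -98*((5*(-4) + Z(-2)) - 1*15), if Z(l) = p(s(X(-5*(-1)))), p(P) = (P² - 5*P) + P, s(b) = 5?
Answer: 2940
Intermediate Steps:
p(P) = P² - 4*P
Z(l) = 5 (Z(l) = 5*(-4 + 5) = 5*1 = 5)
-98*((5*(-4) + Z(-2)) - 1*15) = -98*((5*(-4) + 5) - 1*15) = -98*((-20 + 5) - 15) = -98*(-15 - 15) = -98*(-30) = 2940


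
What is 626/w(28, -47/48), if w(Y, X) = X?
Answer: -30048/47 ≈ -639.32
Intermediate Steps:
626/w(28, -47/48) = 626/((-47/48)) = 626/((-47*1/48)) = 626/(-47/48) = 626*(-48/47) = -30048/47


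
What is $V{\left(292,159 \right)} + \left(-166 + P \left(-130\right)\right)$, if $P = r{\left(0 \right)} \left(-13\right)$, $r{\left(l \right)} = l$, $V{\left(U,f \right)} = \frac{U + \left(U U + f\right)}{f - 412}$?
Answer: $- \frac{127713}{253} \approx -504.79$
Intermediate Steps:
$V{\left(U,f \right)} = \frac{U + f + U^{2}}{-412 + f}$ ($V{\left(U,f \right)} = \frac{U + \left(U^{2} + f\right)}{-412 + f} = \frac{U + \left(f + U^{2}\right)}{-412 + f} = \frac{U + f + U^{2}}{-412 + f}$)
$P = 0$ ($P = 0 \left(-13\right) = 0$)
$V{\left(292,159 \right)} + \left(-166 + P \left(-130\right)\right) = \frac{292 + 159 + 292^{2}}{-412 + 159} + \left(-166 + 0 \left(-130\right)\right) = \frac{292 + 159 + 85264}{-253} + \left(-166 + 0\right) = \left(- \frac{1}{253}\right) 85715 - 166 = - \frac{85715}{253} - 166 = - \frac{127713}{253}$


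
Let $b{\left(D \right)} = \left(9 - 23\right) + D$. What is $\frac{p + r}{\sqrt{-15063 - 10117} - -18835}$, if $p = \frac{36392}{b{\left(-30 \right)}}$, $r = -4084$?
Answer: $- \frac{203500874}{780521291} + \frac{108044 i \sqrt{6295}}{3902606455} \approx -0.26072 + 0.0021966 i$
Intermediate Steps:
$b{\left(D \right)} = -14 + D$
$p = - \frac{9098}{11}$ ($p = \frac{36392}{-14 - 30} = \frac{36392}{-44} = 36392 \left(- \frac{1}{44}\right) = - \frac{9098}{11} \approx -827.09$)
$\frac{p + r}{\sqrt{-15063 - 10117} - -18835} = \frac{- \frac{9098}{11} - 4084}{\sqrt{-15063 - 10117} - -18835} = - \frac{54022}{11 \left(\sqrt{-25180} + \left(-3639 + 22474\right)\right)} = - \frac{54022}{11 \left(2 i \sqrt{6295} + 18835\right)} = - \frac{54022}{11 \left(18835 + 2 i \sqrt{6295}\right)}$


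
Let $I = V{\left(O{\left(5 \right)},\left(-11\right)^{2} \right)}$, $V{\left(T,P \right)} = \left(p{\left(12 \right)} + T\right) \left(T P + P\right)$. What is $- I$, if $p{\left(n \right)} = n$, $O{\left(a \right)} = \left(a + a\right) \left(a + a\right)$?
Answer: $-1368752$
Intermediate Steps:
$O{\left(a \right)} = 4 a^{2}$ ($O{\left(a \right)} = 2 a 2 a = 4 a^{2}$)
$V{\left(T,P \right)} = \left(12 + T\right) \left(P + P T\right)$ ($V{\left(T,P \right)} = \left(12 + T\right) \left(T P + P\right) = \left(12 + T\right) \left(P T + P\right) = \left(12 + T\right) \left(P + P T\right)$)
$I = 1368752$ ($I = \left(-11\right)^{2} \left(12 + \left(4 \cdot 5^{2}\right)^{2} + 13 \cdot 4 \cdot 5^{2}\right) = 121 \left(12 + \left(4 \cdot 25\right)^{2} + 13 \cdot 4 \cdot 25\right) = 121 \left(12 + 100^{2} + 13 \cdot 100\right) = 121 \left(12 + 10000 + 1300\right) = 121 \cdot 11312 = 1368752$)
$- I = \left(-1\right) 1368752 = -1368752$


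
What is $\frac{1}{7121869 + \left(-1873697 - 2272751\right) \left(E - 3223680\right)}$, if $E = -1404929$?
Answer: $\frac{1}{19192293652701} \approx 5.2104 \cdot 10^{-14}$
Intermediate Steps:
$\frac{1}{7121869 + \left(-1873697 - 2272751\right) \left(E - 3223680\right)} = \frac{1}{7121869 + \left(-1873697 - 2272751\right) \left(-1404929 - 3223680\right)} = \frac{1}{7121869 - -19192286530832} = \frac{1}{7121869 + 19192286530832} = \frac{1}{19192293652701}$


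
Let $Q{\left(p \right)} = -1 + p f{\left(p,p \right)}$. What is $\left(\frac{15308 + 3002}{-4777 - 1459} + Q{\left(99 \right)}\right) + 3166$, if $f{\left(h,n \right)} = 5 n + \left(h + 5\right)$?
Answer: $\frac{194759833}{3118} \approx 62463.0$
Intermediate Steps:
$f{\left(h,n \right)} = 5 + h + 5 n$ ($f{\left(h,n \right)} = 5 n + \left(5 + h\right) = 5 + h + 5 n$)
$Q{\left(p \right)} = -1 + p \left(5 + 6 p\right)$ ($Q{\left(p \right)} = -1 + p \left(5 + p + 5 p\right) = -1 + p \left(5 + 6 p\right)$)
$\left(\frac{15308 + 3002}{-4777 - 1459} + Q{\left(99 \right)}\right) + 3166 = \left(\frac{15308 + 3002}{-4777 - 1459} - \left(1 - 99 \left(5 + 6 \cdot 99\right)\right)\right) + 3166 = \left(\frac{18310}{-6236} - \left(1 - 99 \left(5 + 594\right)\right)\right) + 3166 = \left(18310 \left(- \frac{1}{6236}\right) + \left(-1 + 99 \cdot 599\right)\right) + 3166 = \left(- \frac{9155}{3118} + \left(-1 + 59301\right)\right) + 3166 = \left(- \frac{9155}{3118} + 59300\right) + 3166 = \frac{184888245}{3118} + 3166 = \frac{194759833}{3118}$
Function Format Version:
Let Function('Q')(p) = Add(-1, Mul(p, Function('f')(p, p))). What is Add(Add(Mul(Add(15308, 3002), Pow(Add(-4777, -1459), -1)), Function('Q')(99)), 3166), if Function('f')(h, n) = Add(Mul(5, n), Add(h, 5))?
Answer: Rational(194759833, 3118) ≈ 62463.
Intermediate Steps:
Function('f')(h, n) = Add(5, h, Mul(5, n)) (Function('f')(h, n) = Add(Mul(5, n), Add(5, h)) = Add(5, h, Mul(5, n)))
Function('Q')(p) = Add(-1, Mul(p, Add(5, Mul(6, p)))) (Function('Q')(p) = Add(-1, Mul(p, Add(5, p, Mul(5, p)))) = Add(-1, Mul(p, Add(5, Mul(6, p)))))
Add(Add(Mul(Add(15308, 3002), Pow(Add(-4777, -1459), -1)), Function('Q')(99)), 3166) = Add(Add(Mul(Add(15308, 3002), Pow(Add(-4777, -1459), -1)), Add(-1, Mul(99, Add(5, Mul(6, 99))))), 3166) = Add(Add(Mul(18310, Pow(-6236, -1)), Add(-1, Mul(99, Add(5, 594)))), 3166) = Add(Add(Mul(18310, Rational(-1, 6236)), Add(-1, Mul(99, 599))), 3166) = Add(Add(Rational(-9155, 3118), Add(-1, 59301)), 3166) = Add(Add(Rational(-9155, 3118), 59300), 3166) = Add(Rational(184888245, 3118), 3166) = Rational(194759833, 3118)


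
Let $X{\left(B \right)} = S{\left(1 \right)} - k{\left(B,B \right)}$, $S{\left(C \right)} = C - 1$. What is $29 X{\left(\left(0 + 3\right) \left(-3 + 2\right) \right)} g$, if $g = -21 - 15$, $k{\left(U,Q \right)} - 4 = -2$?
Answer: $2088$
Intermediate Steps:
$k{\left(U,Q \right)} = 2$ ($k{\left(U,Q \right)} = 4 - 2 = 2$)
$S{\left(C \right)} = -1 + C$ ($S{\left(C \right)} = C - 1 = -1 + C$)
$X{\left(B \right)} = -2$ ($X{\left(B \right)} = \left(-1 + 1\right) - 2 = 0 - 2 = -2$)
$g = -36$ ($g = -21 - 15 = -36$)
$29 X{\left(\left(0 + 3\right) \left(-3 + 2\right) \right)} g = 29 \left(-2\right) \left(-36\right) = \left(-58\right) \left(-36\right) = 2088$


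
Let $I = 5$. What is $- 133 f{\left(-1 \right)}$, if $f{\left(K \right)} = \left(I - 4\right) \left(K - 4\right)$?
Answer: $665$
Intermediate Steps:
$f{\left(K \right)} = -4 + K$ ($f{\left(K \right)} = \left(5 - 4\right) \left(K - 4\right) = 1 \left(-4 + K\right) = -4 + K$)
$- 133 f{\left(-1 \right)} = - 133 \left(-4 - 1\right) = \left(-133\right) \left(-5\right) = 665$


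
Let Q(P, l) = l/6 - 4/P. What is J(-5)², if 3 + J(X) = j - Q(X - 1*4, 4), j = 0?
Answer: 1369/81 ≈ 16.901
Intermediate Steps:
Q(P, l) = -4/P + l/6 (Q(P, l) = l*(⅙) - 4/P = l/6 - 4/P = -4/P + l/6)
J(X) = -11/3 + 4/(-4 + X) (J(X) = -3 + (0 - (-4/(X - 1*4) + (⅙)*4)) = -3 + (0 - (-4/(X - 4) + ⅔)) = -3 + (0 - (-4/(-4 + X) + ⅔)) = -3 + (0 - (⅔ - 4/(-4 + X))) = -3 + (0 + (-⅔ + 4/(-4 + X))) = -3 + (-⅔ + 4/(-4 + X)) = -11/3 + 4/(-4 + X))
J(-5)² = ((56 - 11*(-5))/(3*(-4 - 5)))² = ((⅓)*(56 + 55)/(-9))² = ((⅓)*(-⅑)*111)² = (-37/9)² = 1369/81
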